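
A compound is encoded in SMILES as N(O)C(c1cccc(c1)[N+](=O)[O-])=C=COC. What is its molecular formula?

C10H10N2O4

Heavy atoms from the SMILES: 10 C, 2 N, 4 O.
Implicit hydrogens by atom environment:
  4 × C (aromatic): 1 H each → 4
  2 × C: no H
  2 × C (aromatic): no H
  2 × O: no H
  1 × C: 3 H
  1 × C: 1 H
  1 × N: 1 H
  1 × N (charge +1): no H
  1 × O: 1 H
  1 × O (charge -1): no H
  Total hydrogens = 10.
Molecular formula: C10H10N2O4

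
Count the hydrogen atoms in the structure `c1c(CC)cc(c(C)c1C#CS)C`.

Hydrogens are implicit in SMILES; fill each atom to its normal valence:
  4 × C (aromatic): no H
  3 × C: 3 H each → 9
  2 × C (aromatic): 1 H each → 2
  2 × C: no H
  1 × C: 2 H
  1 × S: 1 H
  Total hydrogens = 14.

14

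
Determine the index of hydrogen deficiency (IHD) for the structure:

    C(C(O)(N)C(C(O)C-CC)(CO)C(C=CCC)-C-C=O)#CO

Molecular formula from the SMILES: C16H27NO5.
DoU = (2C + 2 + N − H − X)/2 = (2·16 + 2 + 1 − 27 − 0)/2 = 8/2 = 4.
(Structurally: 0 ring(s) + 4 π bond(s) = 4.)

4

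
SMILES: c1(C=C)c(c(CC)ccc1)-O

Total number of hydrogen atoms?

Hydrogens are implicit in SMILES; fill each atom to its normal valence:
  3 × C (aromatic): 1 H each → 3
  3 × C (aromatic): no H
  2 × C: 2 H each → 4
  1 × C: 3 H
  1 × C: 1 H
  1 × O: 1 H
  Total hydrogens = 12.

12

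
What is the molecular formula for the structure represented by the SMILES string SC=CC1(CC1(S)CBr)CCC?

Heavy atoms from the SMILES: 1 Br, 9 C, 2 S.
Implicit hydrogens by atom environment:
  4 × C: 2 H each → 8
  2 × C: 1 H each → 2
  2 × C: no H
  2 × S: 1 H each → 2
  1 × Br: no H
  1 × C: 3 H
  Total hydrogens = 15.
Molecular formula: C9H15BrS2

C9H15BrS2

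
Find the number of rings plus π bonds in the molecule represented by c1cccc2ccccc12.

7

Molecular formula from the SMILES: C10H8.
DoU = (2C + 2 + N − H − X)/2 = (2·10 + 2 + 0 − 8 − 0)/2 = 14/2 = 7.
(Structurally: 2 ring(s) + 5 π bond(s) = 7.)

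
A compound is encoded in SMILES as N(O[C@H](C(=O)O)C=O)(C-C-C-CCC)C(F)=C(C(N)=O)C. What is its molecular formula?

Heavy atoms from the SMILES: 13 C, 1 F, 2 N, 5 O.
Implicit hydrogens by atom environment:
  5 × C: 2 H each → 10
  4 × C: no H
  4 × O: no H
  2 × C: 3 H each → 6
  2 × C: 1 H each → 2
  1 × F: no H
  1 × N: 2 H
  1 × N: no H
  1 × O: 1 H
  Total hydrogens = 21.
Molecular formula: C13H21FN2O5

C13H21FN2O5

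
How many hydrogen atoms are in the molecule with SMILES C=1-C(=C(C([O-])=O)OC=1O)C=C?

Hydrogens are implicit in SMILES; fill each atom to its normal valence:
  3 × C (aromatic): no H
  1 × C: 2 H
  1 × C (aromatic): 1 H
  1 × C: 1 H
  1 × C: no H
  1 × O: 1 H
  1 × O (aromatic): no H
  1 × O: no H
  1 × O (charge -1): no H
  Total hydrogens = 5.

5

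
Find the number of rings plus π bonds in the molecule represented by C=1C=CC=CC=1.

Molecular formula from the SMILES: C6H6.
DoU = (2C + 2 + N − H − X)/2 = (2·6 + 2 + 0 − 6 − 0)/2 = 8/2 = 4.
(Structurally: 1 ring(s) + 3 π bond(s) = 4.)

4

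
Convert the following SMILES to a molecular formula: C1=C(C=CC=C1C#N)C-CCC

C11H13N

Heavy atoms from the SMILES: 11 C, 1 N.
Implicit hydrogens by atom environment:
  4 × C (aromatic): 1 H each → 4
  3 × C: 2 H each → 6
  2 × C (aromatic): no H
  1 × C: 3 H
  1 × C: no H
  1 × N: no H
  Total hydrogens = 13.
Molecular formula: C11H13N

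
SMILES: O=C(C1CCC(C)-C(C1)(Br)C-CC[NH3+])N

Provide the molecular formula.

Heavy atoms from the SMILES: 1 Br, 11 C, 2 N, 1 O.
Implicit hydrogens by atom environment:
  6 × C: 2 H each → 12
  2 × C: 1 H each → 2
  2 × C: no H
  1 × Br: no H
  1 × C: 3 H
  1 × N (charge +1): 3 H
  1 × N: 2 H
  1 × O: no H
  Total hydrogens = 22.
Net charge +1.
Molecular formula: C11H22BrN2O+

C11H22BrN2O+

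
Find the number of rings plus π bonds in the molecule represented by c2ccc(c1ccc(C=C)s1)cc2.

8

Molecular formula from the SMILES: C12H10S.
DoU = (2C + 2 + N − H − X)/2 = (2·12 + 2 + 0 − 10 − 0)/2 = 16/2 = 8.
(Structurally: 2 ring(s) + 6 π bond(s) = 8.)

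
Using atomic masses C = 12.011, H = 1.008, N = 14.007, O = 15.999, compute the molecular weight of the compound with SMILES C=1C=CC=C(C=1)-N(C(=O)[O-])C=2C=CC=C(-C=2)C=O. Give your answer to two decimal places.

Molecular formula: C14H10NO3-.
M = 14×12.011 + 10×1.008 + 1×14.007 + 3×15.999 = 240.24 g/mol.

240.24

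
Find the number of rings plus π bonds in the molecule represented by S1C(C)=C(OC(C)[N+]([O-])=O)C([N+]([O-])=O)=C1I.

Molecular formula from the SMILES: C7H7IN2O5S.
DoU = (2C + 2 + N − H − X)/2 = (2·7 + 2 + 2 − 7 − 1)/2 = 10/2 = 5.
(Structurally: 1 ring(s) + 4 π bond(s) = 5.)

5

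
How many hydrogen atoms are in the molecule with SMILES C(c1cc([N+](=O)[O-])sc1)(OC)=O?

5

Hydrogens are implicit in SMILES; fill each atom to its normal valence:
  3 × O: no H
  2 × C (aromatic): 1 H each → 2
  2 × C (aromatic): no H
  1 × C: 3 H
  1 × C: no H
  1 × N (charge +1): no H
  1 × O (charge -1): no H
  1 × S (aromatic): no H
  Total hydrogens = 5.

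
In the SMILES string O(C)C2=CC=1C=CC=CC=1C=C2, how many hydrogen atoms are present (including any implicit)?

10

Hydrogens are implicit in SMILES; fill each atom to its normal valence:
  7 × C (aromatic): 1 H each → 7
  3 × C (aromatic): no H
  1 × C: 3 H
  1 × O: no H
  Total hydrogens = 10.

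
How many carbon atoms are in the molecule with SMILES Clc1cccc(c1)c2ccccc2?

The symbol for carbon appears 12 times in the SMILES. Lowercase c denotes aromatic carbon and counts toward C.

12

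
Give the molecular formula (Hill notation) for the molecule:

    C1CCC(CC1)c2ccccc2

Heavy atoms from the SMILES: 12 C.
Implicit hydrogens by atom environment:
  5 × C: 2 H each → 10
  5 × C (aromatic): 1 H each → 5
  1 × C: 1 H
  1 × C (aromatic): no H
  Total hydrogens = 16.
Molecular formula: C12H16

C12H16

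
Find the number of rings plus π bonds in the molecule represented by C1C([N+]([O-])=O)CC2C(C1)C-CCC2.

3

Molecular formula from the SMILES: C10H17NO2.
DoU = (2C + 2 + N − H − X)/2 = (2·10 + 2 + 1 − 17 − 0)/2 = 6/2 = 3.
(Structurally: 2 ring(s) + 1 π bond(s) = 3.)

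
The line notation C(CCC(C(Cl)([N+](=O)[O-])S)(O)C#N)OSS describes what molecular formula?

C6H9ClN2O4S3

Heavy atoms from the SMILES: 6 C, 1 Cl, 2 N, 4 O, 3 S.
Implicit hydrogens by atom environment:
  3 × C: 2 H each → 6
  3 × C: no H
  2 × O: no H
  2 × S: 1 H each → 2
  1 × Cl: no H
  1 × N: no H
  1 × N (charge +1): no H
  1 × O: 1 H
  1 × O (charge -1): no H
  1 × S: no H
  Total hydrogens = 9.
Molecular formula: C6H9ClN2O4S3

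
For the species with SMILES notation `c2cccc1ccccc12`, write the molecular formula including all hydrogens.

C10H8

Heavy atoms from the SMILES: 10 C.
Implicit hydrogens by atom environment:
  8 × C (aromatic): 1 H each → 8
  2 × C (aromatic): no H
  Total hydrogens = 8.
Molecular formula: C10H8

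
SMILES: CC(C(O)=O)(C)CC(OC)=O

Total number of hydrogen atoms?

Hydrogens are implicit in SMILES; fill each atom to its normal valence:
  3 × C: 3 H each → 9
  3 × C: no H
  3 × O: no H
  1 × C: 2 H
  1 × O: 1 H
  Total hydrogens = 12.

12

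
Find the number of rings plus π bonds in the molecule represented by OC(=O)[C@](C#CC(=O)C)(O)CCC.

4

Molecular formula from the SMILES: C9H12O4.
DoU = (2C + 2 + N − H − X)/2 = (2·9 + 2 + 0 − 12 − 0)/2 = 8/2 = 4.
(Structurally: 0 ring(s) + 4 π bond(s) = 4.)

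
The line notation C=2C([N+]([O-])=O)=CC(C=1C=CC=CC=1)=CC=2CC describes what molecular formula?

C14H13NO2

Heavy atoms from the SMILES: 14 C, 1 N, 2 O.
Implicit hydrogens by atom environment:
  8 × C (aromatic): 1 H each → 8
  4 × C (aromatic): no H
  1 × C: 3 H
  1 × C: 2 H
  1 × N (charge +1): no H
  1 × O: no H
  1 × O (charge -1): no H
  Total hydrogens = 13.
Molecular formula: C14H13NO2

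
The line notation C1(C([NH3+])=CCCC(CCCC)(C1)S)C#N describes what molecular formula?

C12H21N2S+

Heavy atoms from the SMILES: 12 C, 2 N, 1 S.
Implicit hydrogens by atom environment:
  6 × C: 2 H each → 12
  3 × C: no H
  2 × C: 1 H each → 2
  1 × C: 3 H
  1 × N (charge +1): 3 H
  1 × N: no H
  1 × S: 1 H
  Total hydrogens = 21.
Net charge +1.
Molecular formula: C12H21N2S+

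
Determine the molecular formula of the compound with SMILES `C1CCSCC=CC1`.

C7H12S

Heavy atoms from the SMILES: 7 C, 1 S.
Implicit hydrogens by atom environment:
  5 × C: 2 H each → 10
  2 × C: 1 H each → 2
  1 × S: no H
  Total hydrogens = 12.
Molecular formula: C7H12S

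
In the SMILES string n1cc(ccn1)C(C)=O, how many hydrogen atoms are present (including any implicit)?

Hydrogens are implicit in SMILES; fill each atom to its normal valence:
  3 × C (aromatic): 1 H each → 3
  2 × N (aromatic): no H
  1 × C: 3 H
  1 × C (aromatic): no H
  1 × C: no H
  1 × O: no H
  Total hydrogens = 6.

6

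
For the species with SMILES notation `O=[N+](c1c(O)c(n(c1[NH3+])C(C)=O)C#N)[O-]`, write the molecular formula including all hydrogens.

Heavy atoms from the SMILES: 7 C, 4 N, 4 O.
Implicit hydrogens by atom environment:
  4 × C (aromatic): no H
  2 × C: no H
  2 × O: no H
  1 × C: 3 H
  1 × N (charge +1): 3 H
  1 × N (aromatic): no H
  1 × N: no H
  1 × N (charge +1): no H
  1 × O: 1 H
  1 × O (charge -1): no H
  Total hydrogens = 7.
Net charge +1.
Molecular formula: C7H7N4O4+

C7H7N4O4+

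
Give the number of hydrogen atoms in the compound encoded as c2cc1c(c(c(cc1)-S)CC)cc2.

12

Hydrogens are implicit in SMILES; fill each atom to its normal valence:
  6 × C (aromatic): 1 H each → 6
  4 × C (aromatic): no H
  1 × C: 3 H
  1 × C: 2 H
  1 × S: 1 H
  Total hydrogens = 12.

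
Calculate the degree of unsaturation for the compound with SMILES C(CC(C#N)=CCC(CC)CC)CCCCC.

3

Molecular formula from the SMILES: C16H29N.
DoU = (2C + 2 + N − H − X)/2 = (2·16 + 2 + 1 − 29 − 0)/2 = 6/2 = 3.
(Structurally: 0 ring(s) + 3 π bond(s) = 3.)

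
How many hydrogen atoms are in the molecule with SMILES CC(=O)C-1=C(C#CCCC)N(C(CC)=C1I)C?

18

Hydrogens are implicit in SMILES; fill each atom to its normal valence:
  4 × C: 3 H each → 12
  4 × C (aromatic): no H
  3 × C: 2 H each → 6
  3 × C: no H
  1 × I: no H
  1 × N (aromatic): no H
  1 × O: no H
  Total hydrogens = 18.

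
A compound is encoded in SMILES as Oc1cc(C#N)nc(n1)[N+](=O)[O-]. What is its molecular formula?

Heavy atoms from the SMILES: 5 C, 4 N, 3 O.
Implicit hydrogens by atom environment:
  3 × C (aromatic): no H
  2 × N (aromatic): no H
  1 × C (aromatic): 1 H
  1 × C: no H
  1 × N (charge +1): no H
  1 × N: no H
  1 × O: 1 H
  1 × O: no H
  1 × O (charge -1): no H
  Total hydrogens = 2.
Molecular formula: C5H2N4O3

C5H2N4O3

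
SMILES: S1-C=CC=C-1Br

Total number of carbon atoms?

4

The symbol for carbon appears 4 times in the SMILES.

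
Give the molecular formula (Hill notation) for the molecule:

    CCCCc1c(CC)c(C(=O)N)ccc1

Heavy atoms from the SMILES: 13 C, 1 N, 1 O.
Implicit hydrogens by atom environment:
  4 × C: 2 H each → 8
  3 × C (aromatic): 1 H each → 3
  3 × C (aromatic): no H
  2 × C: 3 H each → 6
  1 × C: no H
  1 × N: 2 H
  1 × O: no H
  Total hydrogens = 19.
Molecular formula: C13H19NO

C13H19NO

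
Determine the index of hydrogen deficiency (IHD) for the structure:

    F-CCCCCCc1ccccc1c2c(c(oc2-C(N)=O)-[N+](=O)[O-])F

Molecular formula from the SMILES: C17H18F2N2O4.
DoU = (2C + 2 + N − H − X)/2 = (2·17 + 2 + 2 − 18 − 2)/2 = 18/2 = 9.
(Structurally: 2 ring(s) + 7 π bond(s) = 9.)

9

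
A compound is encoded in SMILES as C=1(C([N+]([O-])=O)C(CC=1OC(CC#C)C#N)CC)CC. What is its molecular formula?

Heavy atoms from the SMILES: 14 C, 2 N, 3 O.
Implicit hydrogens by atom environment:
  4 × C: 2 H each → 8
  4 × C: 1 H each → 4
  4 × C: no H
  2 × C: 3 H each → 6
  2 × O: no H
  1 × N: no H
  1 × N (charge +1): no H
  1 × O (charge -1): no H
  Total hydrogens = 18.
Molecular formula: C14H18N2O3

C14H18N2O3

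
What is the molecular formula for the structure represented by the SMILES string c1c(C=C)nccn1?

C6H6N2

Heavy atoms from the SMILES: 6 C, 2 N.
Implicit hydrogens by atom environment:
  3 × C (aromatic): 1 H each → 3
  2 × N (aromatic): no H
  1 × C: 2 H
  1 × C: 1 H
  1 × C (aromatic): no H
  Total hydrogens = 6.
Molecular formula: C6H6N2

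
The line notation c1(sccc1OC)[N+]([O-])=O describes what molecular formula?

Heavy atoms from the SMILES: 5 C, 1 N, 3 O, 1 S.
Implicit hydrogens by atom environment:
  2 × C (aromatic): 1 H each → 2
  2 × C (aromatic): no H
  2 × O: no H
  1 × C: 3 H
  1 × N (charge +1): no H
  1 × O (charge -1): no H
  1 × S (aromatic): no H
  Total hydrogens = 5.
Molecular formula: C5H5NO3S

C5H5NO3S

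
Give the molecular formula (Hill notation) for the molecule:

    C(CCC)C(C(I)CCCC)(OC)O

Heavy atoms from the SMILES: 11 C, 1 I, 2 O.
Implicit hydrogens by atom environment:
  6 × C: 2 H each → 12
  3 × C: 3 H each → 9
  1 × C: 1 H
  1 × C: no H
  1 × I: no H
  1 × O: 1 H
  1 × O: no H
  Total hydrogens = 23.
Molecular formula: C11H23IO2

C11H23IO2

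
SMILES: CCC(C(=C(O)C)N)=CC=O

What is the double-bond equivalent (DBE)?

3

Molecular formula from the SMILES: C8H13NO2.
DoU = (2C + 2 + N − H − X)/2 = (2·8 + 2 + 1 − 13 − 0)/2 = 6/2 = 3.
(Structurally: 0 ring(s) + 3 π bond(s) = 3.)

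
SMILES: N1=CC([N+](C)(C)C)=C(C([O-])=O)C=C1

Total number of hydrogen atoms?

Hydrogens are implicit in SMILES; fill each atom to its normal valence:
  3 × C: 3 H each → 9
  3 × C (aromatic): 1 H each → 3
  2 × C (aromatic): no H
  1 × C: no H
  1 × N (aromatic): no H
  1 × N (charge +1): no H
  1 × O: no H
  1 × O (charge -1): no H
  Total hydrogens = 12.

12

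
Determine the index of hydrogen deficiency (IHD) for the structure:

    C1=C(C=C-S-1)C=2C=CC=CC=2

7

Molecular formula from the SMILES: C10H8S.
DoU = (2C + 2 + N − H − X)/2 = (2·10 + 2 + 0 − 8 − 0)/2 = 14/2 = 7.
(Structurally: 2 ring(s) + 5 π bond(s) = 7.)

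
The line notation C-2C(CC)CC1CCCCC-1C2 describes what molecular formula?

C12H22

Heavy atoms from the SMILES: 12 C.
Implicit hydrogens by atom environment:
  8 × C: 2 H each → 16
  3 × C: 1 H each → 3
  1 × C: 3 H
  Total hydrogens = 22.
Molecular formula: C12H22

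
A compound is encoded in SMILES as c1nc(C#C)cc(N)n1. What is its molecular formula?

Heavy atoms from the SMILES: 6 C, 3 N.
Implicit hydrogens by atom environment:
  2 × C (aromatic): 1 H each → 2
  2 × C (aromatic): no H
  2 × N (aromatic): no H
  1 × C: 1 H
  1 × C: no H
  1 × N: 2 H
  Total hydrogens = 5.
Molecular formula: C6H5N3

C6H5N3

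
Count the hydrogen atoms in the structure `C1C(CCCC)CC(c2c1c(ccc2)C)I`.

Hydrogens are implicit in SMILES; fill each atom to its normal valence:
  5 × C: 2 H each → 10
  3 × C (aromatic): 1 H each → 3
  3 × C (aromatic): no H
  2 × C: 3 H each → 6
  2 × C: 1 H each → 2
  1 × I: no H
  Total hydrogens = 21.

21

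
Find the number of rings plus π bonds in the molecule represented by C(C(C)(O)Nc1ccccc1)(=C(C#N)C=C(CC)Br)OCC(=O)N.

9

Molecular formula from the SMILES: C17H20BrN3O3.
DoU = (2C + 2 + N − H − X)/2 = (2·17 + 2 + 3 − 20 − 1)/2 = 18/2 = 9.
(Structurally: 1 ring(s) + 8 π bond(s) = 9.)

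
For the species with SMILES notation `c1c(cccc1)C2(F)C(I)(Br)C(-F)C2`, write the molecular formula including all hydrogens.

Heavy atoms from the SMILES: 1 Br, 10 C, 2 F, 1 I.
Implicit hydrogens by atom environment:
  5 × C (aromatic): 1 H each → 5
  2 × C: no H
  2 × F: no H
  1 × Br: no H
  1 × C: 2 H
  1 × C: 1 H
  1 × C (aromatic): no H
  1 × I: no H
  Total hydrogens = 8.
Molecular formula: C10H8BrF2I

C10H8BrF2I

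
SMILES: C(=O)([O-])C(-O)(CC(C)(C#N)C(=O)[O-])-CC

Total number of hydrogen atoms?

11

Hydrogens are implicit in SMILES; fill each atom to its normal valence:
  5 × C: no H
  2 × C: 3 H each → 6
  2 × C: 2 H each → 4
  2 × O: no H
  2 × O (charge -1): no H
  1 × N: no H
  1 × O: 1 H
  Total hydrogens = 11.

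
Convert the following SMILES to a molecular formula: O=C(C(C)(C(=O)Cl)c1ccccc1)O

Heavy atoms from the SMILES: 10 C, 1 Cl, 3 O.
Implicit hydrogens by atom environment:
  5 × C (aromatic): 1 H each → 5
  3 × C: no H
  2 × O: no H
  1 × C: 3 H
  1 × C (aromatic): no H
  1 × Cl: no H
  1 × O: 1 H
  Total hydrogens = 9.
Molecular formula: C10H9ClO3

C10H9ClO3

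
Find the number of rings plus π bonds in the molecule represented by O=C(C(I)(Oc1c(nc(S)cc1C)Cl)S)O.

Molecular formula from the SMILES: C8H7ClINO3S2.
DoU = (2C + 2 + N − H − X)/2 = (2·8 + 2 + 1 − 7 − 2)/2 = 10/2 = 5.
(Structurally: 1 ring(s) + 4 π bond(s) = 5.)

5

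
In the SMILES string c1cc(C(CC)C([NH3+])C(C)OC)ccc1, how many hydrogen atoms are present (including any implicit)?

Hydrogens are implicit in SMILES; fill each atom to its normal valence:
  5 × C (aromatic): 1 H each → 5
  3 × C: 3 H each → 9
  3 × C: 1 H each → 3
  1 × C: 2 H
  1 × C (aromatic): no H
  1 × N (charge +1): 3 H
  1 × O: no H
  Total hydrogens = 22.

22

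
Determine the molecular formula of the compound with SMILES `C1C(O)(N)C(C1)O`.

Heavy atoms from the SMILES: 4 C, 1 N, 2 O.
Implicit hydrogens by atom environment:
  2 × C: 2 H each → 4
  2 × O: 1 H each → 2
  1 × C: 1 H
  1 × C: no H
  1 × N: 2 H
  Total hydrogens = 9.
Molecular formula: C4H9NO2

C4H9NO2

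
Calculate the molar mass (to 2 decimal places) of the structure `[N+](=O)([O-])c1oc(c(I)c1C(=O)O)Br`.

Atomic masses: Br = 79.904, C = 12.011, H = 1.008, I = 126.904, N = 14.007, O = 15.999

361.87

Molecular formula: C5HBrINO5.
M = 1×79.904 + 5×12.011 + 1×1.008 + 1×126.904 + 1×14.007 + 5×15.999 = 361.87 g/mol.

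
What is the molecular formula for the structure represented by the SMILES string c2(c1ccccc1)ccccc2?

C12H10

Heavy atoms from the SMILES: 12 C.
Implicit hydrogens by atom environment:
  10 × C (aromatic): 1 H each → 10
  2 × C (aromatic): no H
  Total hydrogens = 10.
Molecular formula: C12H10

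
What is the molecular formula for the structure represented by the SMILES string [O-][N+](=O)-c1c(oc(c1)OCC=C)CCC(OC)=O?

C11H13NO6

Heavy atoms from the SMILES: 11 C, 1 N, 6 O.
Implicit hydrogens by atom environment:
  4 × C: 2 H each → 8
  4 × O: no H
  3 × C (aromatic): no H
  1 × C: 3 H
  1 × C (aromatic): 1 H
  1 × C: 1 H
  1 × C: no H
  1 × N (charge +1): no H
  1 × O (aromatic): no H
  1 × O (charge -1): no H
  Total hydrogens = 13.
Molecular formula: C11H13NO6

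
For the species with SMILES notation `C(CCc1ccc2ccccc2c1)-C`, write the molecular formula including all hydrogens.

C14H16

Heavy atoms from the SMILES: 14 C.
Implicit hydrogens by atom environment:
  7 × C (aromatic): 1 H each → 7
  3 × C: 2 H each → 6
  3 × C (aromatic): no H
  1 × C: 3 H
  Total hydrogens = 16.
Molecular formula: C14H16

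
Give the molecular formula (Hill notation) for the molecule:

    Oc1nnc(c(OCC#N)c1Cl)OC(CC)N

C9H11ClN4O3

Heavy atoms from the SMILES: 9 C, 1 Cl, 4 N, 3 O.
Implicit hydrogens by atom environment:
  4 × C (aromatic): no H
  2 × C: 2 H each → 4
  2 × N (aromatic): no H
  2 × O: no H
  1 × C: 3 H
  1 × C: 1 H
  1 × C: no H
  1 × Cl: no H
  1 × N: 2 H
  1 × N: no H
  1 × O: 1 H
  Total hydrogens = 11.
Molecular formula: C9H11ClN4O3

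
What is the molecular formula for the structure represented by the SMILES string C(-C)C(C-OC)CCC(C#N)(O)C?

Heavy atoms from the SMILES: 10 C, 1 N, 2 O.
Implicit hydrogens by atom environment:
  4 × C: 2 H each → 8
  3 × C: 3 H each → 9
  2 × C: no H
  1 × C: 1 H
  1 × N: no H
  1 × O: 1 H
  1 × O: no H
  Total hydrogens = 19.
Molecular formula: C10H19NO2

C10H19NO2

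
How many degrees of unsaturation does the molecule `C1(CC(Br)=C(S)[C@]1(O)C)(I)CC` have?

Molecular formula from the SMILES: C8H12BrIOS.
DoU = (2C + 2 + N − H − X)/2 = (2·8 + 2 + 0 − 12 − 2)/2 = 4/2 = 2.
(Structurally: 1 ring(s) + 1 π bond(s) = 2.)

2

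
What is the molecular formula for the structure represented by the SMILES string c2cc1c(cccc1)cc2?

C10H8

Heavy atoms from the SMILES: 10 C.
Implicit hydrogens by atom environment:
  8 × C (aromatic): 1 H each → 8
  2 × C (aromatic): no H
  Total hydrogens = 8.
Molecular formula: C10H8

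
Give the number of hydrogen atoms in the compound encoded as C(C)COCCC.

Hydrogens are implicit in SMILES; fill each atom to its normal valence:
  4 × C: 2 H each → 8
  2 × C: 3 H each → 6
  1 × O: no H
  Total hydrogens = 14.

14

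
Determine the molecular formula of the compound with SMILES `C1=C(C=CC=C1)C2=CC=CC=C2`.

C12H10

Heavy atoms from the SMILES: 12 C.
Implicit hydrogens by atom environment:
  10 × C (aromatic): 1 H each → 10
  2 × C (aromatic): no H
  Total hydrogens = 10.
Molecular formula: C12H10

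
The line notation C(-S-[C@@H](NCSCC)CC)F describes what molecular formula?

C7H16FNS2

Heavy atoms from the SMILES: 7 C, 1 F, 1 N, 2 S.
Implicit hydrogens by atom environment:
  4 × C: 2 H each → 8
  2 × C: 3 H each → 6
  2 × S: no H
  1 × C: 1 H
  1 × F: no H
  1 × N: 1 H
  Total hydrogens = 16.
Molecular formula: C7H16FNS2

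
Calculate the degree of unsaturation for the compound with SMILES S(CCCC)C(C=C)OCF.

1

Molecular formula from the SMILES: C8H15FOS.
DoU = (2C + 2 + N − H − X)/2 = (2·8 + 2 + 0 − 15 − 1)/2 = 2/2 = 1.
(Structurally: 0 ring(s) + 1 π bond(s) = 1.)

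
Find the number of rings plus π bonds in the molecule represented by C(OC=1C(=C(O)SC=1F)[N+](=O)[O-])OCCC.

Molecular formula from the SMILES: C8H10FNO5S.
DoU = (2C + 2 + N − H − X)/2 = (2·8 + 2 + 1 − 10 − 1)/2 = 8/2 = 4.
(Structurally: 1 ring(s) + 3 π bond(s) = 4.)

4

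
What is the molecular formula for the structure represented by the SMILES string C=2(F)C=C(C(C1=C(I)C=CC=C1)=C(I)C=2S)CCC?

C15H13FI2S

Heavy atoms from the SMILES: 15 C, 1 F, 2 I, 1 S.
Implicit hydrogens by atom environment:
  7 × C (aromatic): no H
  5 × C (aromatic): 1 H each → 5
  2 × C: 2 H each → 4
  2 × I: no H
  1 × C: 3 H
  1 × F: no H
  1 × S: 1 H
  Total hydrogens = 13.
Molecular formula: C15H13FI2S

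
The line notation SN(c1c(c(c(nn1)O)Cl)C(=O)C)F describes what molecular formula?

C6H5ClFN3O2S

Heavy atoms from the SMILES: 6 C, 1 Cl, 1 F, 3 N, 2 O, 1 S.
Implicit hydrogens by atom environment:
  4 × C (aromatic): no H
  2 × N (aromatic): no H
  1 × C: 3 H
  1 × C: no H
  1 × Cl: no H
  1 × F: no H
  1 × N: no H
  1 × O: 1 H
  1 × O: no H
  1 × S: 1 H
  Total hydrogens = 5.
Molecular formula: C6H5ClFN3O2S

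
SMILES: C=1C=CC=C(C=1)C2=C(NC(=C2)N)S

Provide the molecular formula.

Heavy atoms from the SMILES: 10 C, 2 N, 1 S.
Implicit hydrogens by atom environment:
  6 × C (aromatic): 1 H each → 6
  4 × C (aromatic): no H
  1 × N: 2 H
  1 × N (aromatic): 1 H
  1 × S: 1 H
  Total hydrogens = 10.
Molecular formula: C10H10N2S

C10H10N2S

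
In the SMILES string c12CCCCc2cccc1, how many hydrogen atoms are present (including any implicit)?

12

Hydrogens are implicit in SMILES; fill each atom to its normal valence:
  4 × C: 2 H each → 8
  4 × C (aromatic): 1 H each → 4
  2 × C (aromatic): no H
  Total hydrogens = 12.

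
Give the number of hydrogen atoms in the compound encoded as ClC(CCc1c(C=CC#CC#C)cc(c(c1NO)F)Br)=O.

Hydrogens are implicit in SMILES; fill each atom to its normal valence:
  5 × C (aromatic): no H
  4 × C: no H
  3 × C: 1 H each → 3
  2 × C: 2 H each → 4
  1 × Br: no H
  1 × C (aromatic): 1 H
  1 × Cl: no H
  1 × F: no H
  1 × N: 1 H
  1 × O: 1 H
  1 × O: no H
  Total hydrogens = 10.

10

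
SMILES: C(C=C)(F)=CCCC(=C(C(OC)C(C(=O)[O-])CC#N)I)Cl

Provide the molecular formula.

C14H15ClFINO3-

Heavy atoms from the SMILES: 14 C, 1 Cl, 1 F, 1 I, 1 N, 3 O.
Implicit hydrogens by atom environment:
  5 × C: no H
  4 × C: 2 H each → 8
  4 × C: 1 H each → 4
  2 × O: no H
  1 × C: 3 H
  1 × Cl: no H
  1 × F: no H
  1 × I: no H
  1 × N: no H
  1 × O (charge -1): no H
  Total hydrogens = 15.
Net charge -1.
Molecular formula: C14H15ClFINO3-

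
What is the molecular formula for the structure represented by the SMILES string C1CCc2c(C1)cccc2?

C10H12

Heavy atoms from the SMILES: 10 C.
Implicit hydrogens by atom environment:
  4 × C: 2 H each → 8
  4 × C (aromatic): 1 H each → 4
  2 × C (aromatic): no H
  Total hydrogens = 12.
Molecular formula: C10H12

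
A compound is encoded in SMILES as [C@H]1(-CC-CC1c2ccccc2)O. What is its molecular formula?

C11H14O

Heavy atoms from the SMILES: 11 C, 1 O.
Implicit hydrogens by atom environment:
  5 × C (aromatic): 1 H each → 5
  3 × C: 2 H each → 6
  2 × C: 1 H each → 2
  1 × C (aromatic): no H
  1 × O: 1 H
  Total hydrogens = 14.
Molecular formula: C11H14O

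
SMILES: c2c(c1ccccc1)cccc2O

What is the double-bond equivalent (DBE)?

Molecular formula from the SMILES: C12H10O.
DoU = (2C + 2 + N − H − X)/2 = (2·12 + 2 + 0 − 10 − 0)/2 = 16/2 = 8.
(Structurally: 2 ring(s) + 6 π bond(s) = 8.)

8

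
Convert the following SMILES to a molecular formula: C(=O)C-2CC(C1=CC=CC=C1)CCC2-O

C13H16O2

Heavy atoms from the SMILES: 13 C, 2 O.
Implicit hydrogens by atom environment:
  5 × C (aromatic): 1 H each → 5
  4 × C: 1 H each → 4
  3 × C: 2 H each → 6
  1 × C (aromatic): no H
  1 × O: 1 H
  1 × O: no H
  Total hydrogens = 16.
Molecular formula: C13H16O2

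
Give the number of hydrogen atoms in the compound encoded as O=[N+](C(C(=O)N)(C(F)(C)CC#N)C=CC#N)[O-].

Hydrogens are implicit in SMILES; fill each atom to its normal valence:
  5 × C: no H
  2 × C: 1 H each → 2
  2 × N: no H
  2 × O: no H
  1 × C: 3 H
  1 × C: 2 H
  1 × F: no H
  1 × N: 2 H
  1 × N (charge +1): no H
  1 × O (charge -1): no H
  Total hydrogens = 9.

9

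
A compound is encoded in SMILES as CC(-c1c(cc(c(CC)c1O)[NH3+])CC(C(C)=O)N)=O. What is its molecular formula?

Heavy atoms from the SMILES: 14 C, 2 N, 3 O.
Implicit hydrogens by atom environment:
  5 × C (aromatic): no H
  3 × C: 3 H each → 9
  2 × C: 2 H each → 4
  2 × C: no H
  2 × O: no H
  1 × C (aromatic): 1 H
  1 × C: 1 H
  1 × N (charge +1): 3 H
  1 × N: 2 H
  1 × O: 1 H
  Total hydrogens = 21.
Net charge +1.
Molecular formula: C14H21N2O3+

C14H21N2O3+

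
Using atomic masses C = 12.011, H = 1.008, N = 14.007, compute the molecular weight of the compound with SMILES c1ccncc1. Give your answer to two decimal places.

Molecular formula: C5H5N.
M = 5×12.011 + 5×1.008 + 1×14.007 = 79.10 g/mol.

79.10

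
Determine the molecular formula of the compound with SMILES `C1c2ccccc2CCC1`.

C10H12

Heavy atoms from the SMILES: 10 C.
Implicit hydrogens by atom environment:
  4 × C: 2 H each → 8
  4 × C (aromatic): 1 H each → 4
  2 × C (aromatic): no H
  Total hydrogens = 12.
Molecular formula: C10H12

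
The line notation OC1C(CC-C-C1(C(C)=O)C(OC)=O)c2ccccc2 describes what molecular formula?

Heavy atoms from the SMILES: 16 C, 4 O.
Implicit hydrogens by atom environment:
  5 × C (aromatic): 1 H each → 5
  3 × C: 2 H each → 6
  3 × C: no H
  3 × O: no H
  2 × C: 3 H each → 6
  2 × C: 1 H each → 2
  1 × C (aromatic): no H
  1 × O: 1 H
  Total hydrogens = 20.
Molecular formula: C16H20O4

C16H20O4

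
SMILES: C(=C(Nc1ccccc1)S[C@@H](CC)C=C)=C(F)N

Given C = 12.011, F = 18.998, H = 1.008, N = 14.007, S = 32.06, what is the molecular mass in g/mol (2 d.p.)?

Molecular formula: C14H17FN2S.
M = 14×12.011 + 1×18.998 + 17×1.008 + 2×14.007 + 1×32.06 = 264.36 g/mol.

264.36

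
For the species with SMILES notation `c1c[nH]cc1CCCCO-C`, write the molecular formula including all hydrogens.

Heavy atoms from the SMILES: 9 C, 1 N, 1 O.
Implicit hydrogens by atom environment:
  4 × C: 2 H each → 8
  3 × C (aromatic): 1 H each → 3
  1 × C: 3 H
  1 × C (aromatic): no H
  1 × N (aromatic): 1 H
  1 × O: no H
  Total hydrogens = 15.
Molecular formula: C9H15NO

C9H15NO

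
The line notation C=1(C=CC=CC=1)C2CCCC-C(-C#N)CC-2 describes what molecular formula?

C15H19N

Heavy atoms from the SMILES: 15 C, 1 N.
Implicit hydrogens by atom environment:
  6 × C: 2 H each → 12
  5 × C (aromatic): 1 H each → 5
  2 × C: 1 H each → 2
  1 × C: no H
  1 × C (aromatic): no H
  1 × N: no H
  Total hydrogens = 19.
Molecular formula: C15H19N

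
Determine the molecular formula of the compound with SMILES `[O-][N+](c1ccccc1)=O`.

Heavy atoms from the SMILES: 6 C, 1 N, 2 O.
Implicit hydrogens by atom environment:
  5 × C (aromatic): 1 H each → 5
  1 × C (aromatic): no H
  1 × N (charge +1): no H
  1 × O: no H
  1 × O (charge -1): no H
  Total hydrogens = 5.
Molecular formula: C6H5NO2

C6H5NO2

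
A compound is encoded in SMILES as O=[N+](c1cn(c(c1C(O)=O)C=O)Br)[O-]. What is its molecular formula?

Heavy atoms from the SMILES: 1 Br, 6 C, 2 N, 5 O.
Implicit hydrogens by atom environment:
  3 × C (aromatic): no H
  3 × O: no H
  1 × Br: no H
  1 × C (aromatic): 1 H
  1 × C: 1 H
  1 × C: no H
  1 × N (aromatic): no H
  1 × N (charge +1): no H
  1 × O: 1 H
  1 × O (charge -1): no H
  Total hydrogens = 3.
Molecular formula: C6H3BrN2O5

C6H3BrN2O5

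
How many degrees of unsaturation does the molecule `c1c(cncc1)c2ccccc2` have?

Molecular formula from the SMILES: C11H9N.
DoU = (2C + 2 + N − H − X)/2 = (2·11 + 2 + 1 − 9 − 0)/2 = 16/2 = 8.
(Structurally: 2 ring(s) + 6 π bond(s) = 8.)

8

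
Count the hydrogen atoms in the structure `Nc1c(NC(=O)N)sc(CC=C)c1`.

11

Hydrogens are implicit in SMILES; fill each atom to its normal valence:
  3 × C (aromatic): no H
  2 × C: 2 H each → 4
  2 × N: 2 H each → 4
  1 × C (aromatic): 1 H
  1 × C: 1 H
  1 × C: no H
  1 × N: 1 H
  1 × O: no H
  1 × S (aromatic): no H
  Total hydrogens = 11.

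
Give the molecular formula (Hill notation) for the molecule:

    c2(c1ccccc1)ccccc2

C12H10

Heavy atoms from the SMILES: 12 C.
Implicit hydrogens by atom environment:
  10 × C (aromatic): 1 H each → 10
  2 × C (aromatic): no H
  Total hydrogens = 10.
Molecular formula: C12H10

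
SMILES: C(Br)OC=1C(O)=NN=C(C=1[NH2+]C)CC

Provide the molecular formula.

C8H13BrN3O2+

Heavy atoms from the SMILES: 1 Br, 8 C, 3 N, 2 O.
Implicit hydrogens by atom environment:
  4 × C (aromatic): no H
  2 × C: 3 H each → 6
  2 × C: 2 H each → 4
  2 × N (aromatic): no H
  1 × Br: no H
  1 × N (charge +1): 2 H
  1 × O: 1 H
  1 × O: no H
  Total hydrogens = 13.
Net charge +1.
Molecular formula: C8H13BrN3O2+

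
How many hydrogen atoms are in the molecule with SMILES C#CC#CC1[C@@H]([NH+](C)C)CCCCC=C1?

Hydrogens are implicit in SMILES; fill each atom to its normal valence:
  5 × C: 1 H each → 5
  4 × C: 2 H each → 8
  3 × C: no H
  2 × C: 3 H each → 6
  1 × N (charge +1): 1 H
  Total hydrogens = 20.

20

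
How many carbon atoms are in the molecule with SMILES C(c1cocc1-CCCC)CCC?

The symbol for carbon appears 12 times in the SMILES. Lowercase c denotes aromatic carbon and counts toward C.

12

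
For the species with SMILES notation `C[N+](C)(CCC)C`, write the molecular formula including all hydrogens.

C6H16N+

Heavy atoms from the SMILES: 6 C, 1 N.
Implicit hydrogens by atom environment:
  4 × C: 3 H each → 12
  2 × C: 2 H each → 4
  1 × N (charge +1): no H
  Total hydrogens = 16.
Net charge +1.
Molecular formula: C6H16N+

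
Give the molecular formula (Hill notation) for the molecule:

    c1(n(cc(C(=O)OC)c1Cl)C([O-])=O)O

C7H5ClNO5-

Heavy atoms from the SMILES: 7 C, 1 Cl, 1 N, 5 O.
Implicit hydrogens by atom environment:
  3 × C (aromatic): no H
  3 × O: no H
  2 × C: no H
  1 × C: 3 H
  1 × C (aromatic): 1 H
  1 × Cl: no H
  1 × N (aromatic): no H
  1 × O: 1 H
  1 × O (charge -1): no H
  Total hydrogens = 5.
Net charge -1.
Molecular formula: C7H5ClNO5-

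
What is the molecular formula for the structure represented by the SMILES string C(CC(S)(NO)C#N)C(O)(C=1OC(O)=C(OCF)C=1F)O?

Heavy atoms from the SMILES: 10 C, 2 F, 2 N, 6 O, 1 S.
Implicit hydrogens by atom environment:
  4 × C (aromatic): no H
  4 × O: 1 H each → 4
  3 × C: 2 H each → 6
  3 × C: no H
  2 × F: no H
  1 × N: 1 H
  1 × N: no H
  1 × O (aromatic): no H
  1 × O: no H
  1 × S: 1 H
  Total hydrogens = 12.
Molecular formula: C10H12F2N2O6S

C10H12F2N2O6S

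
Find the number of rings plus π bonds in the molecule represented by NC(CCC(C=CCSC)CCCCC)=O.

Molecular formula from the SMILES: C13H25NOS.
DoU = (2C + 2 + N − H − X)/2 = (2·13 + 2 + 1 − 25 − 0)/2 = 4/2 = 2.
(Structurally: 0 ring(s) + 2 π bond(s) = 2.)

2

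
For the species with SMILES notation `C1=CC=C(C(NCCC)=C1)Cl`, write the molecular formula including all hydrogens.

C9H12ClN

Heavy atoms from the SMILES: 9 C, 1 Cl, 1 N.
Implicit hydrogens by atom environment:
  4 × C (aromatic): 1 H each → 4
  2 × C: 2 H each → 4
  2 × C (aromatic): no H
  1 × C: 3 H
  1 × Cl: no H
  1 × N: 1 H
  Total hydrogens = 12.
Molecular formula: C9H12ClN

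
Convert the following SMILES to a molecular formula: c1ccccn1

C5H5N

Heavy atoms from the SMILES: 5 C, 1 N.
Implicit hydrogens by atom environment:
  5 × C (aromatic): 1 H each → 5
  1 × N (aromatic): no H
  Total hydrogens = 5.
Molecular formula: C5H5N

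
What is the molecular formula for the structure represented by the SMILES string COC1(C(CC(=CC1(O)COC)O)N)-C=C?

C11H19NO4

Heavy atoms from the SMILES: 11 C, 1 N, 4 O.
Implicit hydrogens by atom environment:
  3 × C: 2 H each → 6
  3 × C: 1 H each → 3
  3 × C: no H
  2 × C: 3 H each → 6
  2 × O: 1 H each → 2
  2 × O: no H
  1 × N: 2 H
  Total hydrogens = 19.
Molecular formula: C11H19NO4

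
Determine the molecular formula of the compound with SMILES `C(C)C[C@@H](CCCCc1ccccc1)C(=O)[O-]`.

C15H21O2-

Heavy atoms from the SMILES: 15 C, 2 O.
Implicit hydrogens by atom environment:
  6 × C: 2 H each → 12
  5 × C (aromatic): 1 H each → 5
  1 × C: 3 H
  1 × C: 1 H
  1 × C (aromatic): no H
  1 × C: no H
  1 × O: no H
  1 × O (charge -1): no H
  Total hydrogens = 21.
Net charge -1.
Molecular formula: C15H21O2-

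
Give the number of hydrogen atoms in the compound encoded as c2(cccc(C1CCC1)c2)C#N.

11

Hydrogens are implicit in SMILES; fill each atom to its normal valence:
  4 × C (aromatic): 1 H each → 4
  3 × C: 2 H each → 6
  2 × C (aromatic): no H
  1 × C: 1 H
  1 × C: no H
  1 × N: no H
  Total hydrogens = 11.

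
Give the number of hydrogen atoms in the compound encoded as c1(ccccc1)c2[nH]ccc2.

9

Hydrogens are implicit in SMILES; fill each atom to its normal valence:
  8 × C (aromatic): 1 H each → 8
  2 × C (aromatic): no H
  1 × N (aromatic): 1 H
  Total hydrogens = 9.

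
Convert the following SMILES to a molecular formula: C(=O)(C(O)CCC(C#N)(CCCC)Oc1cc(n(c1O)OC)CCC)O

Heavy atoms from the SMILES: 18 C, 2 N, 6 O.
Implicit hydrogens by atom environment:
  7 × C: 2 H each → 14
  3 × C: 3 H each → 9
  3 × C (aromatic): no H
  3 × C: no H
  3 × O: 1 H each → 3
  3 × O: no H
  1 × C (aromatic): 1 H
  1 × C: 1 H
  1 × N (aromatic): no H
  1 × N: no H
  Total hydrogens = 28.
Molecular formula: C18H28N2O6

C18H28N2O6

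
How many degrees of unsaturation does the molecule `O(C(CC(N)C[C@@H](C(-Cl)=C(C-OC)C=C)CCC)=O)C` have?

Molecular formula from the SMILES: C15H26ClNO3.
DoU = (2C + 2 + N − H − X)/2 = (2·15 + 2 + 1 − 26 − 1)/2 = 6/2 = 3.
(Structurally: 0 ring(s) + 3 π bond(s) = 3.)

3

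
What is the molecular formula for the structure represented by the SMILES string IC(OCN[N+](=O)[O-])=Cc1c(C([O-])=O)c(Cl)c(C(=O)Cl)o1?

C9H4Cl2IN2O7-

Heavy atoms from the SMILES: 9 C, 2 Cl, 1 I, 2 N, 7 O.
Implicit hydrogens by atom environment:
  4 × C (aromatic): no H
  4 × O: no H
  3 × C: no H
  2 × Cl: no H
  2 × O (charge -1): no H
  1 × C: 2 H
  1 × C: 1 H
  1 × I: no H
  1 × N: 1 H
  1 × N (charge +1): no H
  1 × O (aromatic): no H
  Total hydrogens = 4.
Net charge -1.
Molecular formula: C9H4Cl2IN2O7-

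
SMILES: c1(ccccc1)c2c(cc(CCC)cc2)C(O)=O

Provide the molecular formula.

Heavy atoms from the SMILES: 16 C, 2 O.
Implicit hydrogens by atom environment:
  8 × C (aromatic): 1 H each → 8
  4 × C (aromatic): no H
  2 × C: 2 H each → 4
  1 × C: 3 H
  1 × C: no H
  1 × O: 1 H
  1 × O: no H
  Total hydrogens = 16.
Molecular formula: C16H16O2

C16H16O2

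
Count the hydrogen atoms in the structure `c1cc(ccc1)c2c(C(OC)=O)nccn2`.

10

Hydrogens are implicit in SMILES; fill each atom to its normal valence:
  7 × C (aromatic): 1 H each → 7
  3 × C (aromatic): no H
  2 × N (aromatic): no H
  2 × O: no H
  1 × C: 3 H
  1 × C: no H
  Total hydrogens = 10.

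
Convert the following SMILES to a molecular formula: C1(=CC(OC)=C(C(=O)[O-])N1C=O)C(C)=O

C9H8NO5-

Heavy atoms from the SMILES: 9 C, 1 N, 5 O.
Implicit hydrogens by atom environment:
  4 × O: no H
  3 × C (aromatic): no H
  2 × C: 3 H each → 6
  2 × C: no H
  1 × C (aromatic): 1 H
  1 × C: 1 H
  1 × N (aromatic): no H
  1 × O (charge -1): no H
  Total hydrogens = 8.
Net charge -1.
Molecular formula: C9H8NO5-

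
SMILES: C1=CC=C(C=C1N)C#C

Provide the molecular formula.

Heavy atoms from the SMILES: 8 C, 1 N.
Implicit hydrogens by atom environment:
  4 × C (aromatic): 1 H each → 4
  2 × C (aromatic): no H
  1 × C: 1 H
  1 × C: no H
  1 × N: 2 H
  Total hydrogens = 7.
Molecular formula: C8H7N

C8H7N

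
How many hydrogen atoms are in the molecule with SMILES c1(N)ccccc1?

Hydrogens are implicit in SMILES; fill each atom to its normal valence:
  5 × C (aromatic): 1 H each → 5
  1 × C (aromatic): no H
  1 × N: 2 H
  Total hydrogens = 7.

7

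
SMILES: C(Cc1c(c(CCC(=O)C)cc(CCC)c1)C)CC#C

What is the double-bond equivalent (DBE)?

Molecular formula from the SMILES: C19H26O.
DoU = (2C + 2 + N − H − X)/2 = (2·19 + 2 + 0 − 26 − 0)/2 = 14/2 = 7.
(Structurally: 1 ring(s) + 6 π bond(s) = 7.)

7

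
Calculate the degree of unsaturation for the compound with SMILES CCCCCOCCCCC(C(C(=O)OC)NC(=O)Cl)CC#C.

Molecular formula from the SMILES: C17H28ClNO4.
DoU = (2C + 2 + N − H − X)/2 = (2·17 + 2 + 1 − 28 − 1)/2 = 8/2 = 4.
(Structurally: 0 ring(s) + 4 π bond(s) = 4.)

4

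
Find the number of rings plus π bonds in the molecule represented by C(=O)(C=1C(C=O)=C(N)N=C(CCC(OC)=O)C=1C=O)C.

8

Molecular formula from the SMILES: C13H14N2O5.
DoU = (2C + 2 + N − H − X)/2 = (2·13 + 2 + 2 − 14 − 0)/2 = 16/2 = 8.
(Structurally: 1 ring(s) + 7 π bond(s) = 8.)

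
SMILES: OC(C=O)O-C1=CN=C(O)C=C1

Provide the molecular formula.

Heavy atoms from the SMILES: 7 C, 1 N, 4 O.
Implicit hydrogens by atom environment:
  3 × C (aromatic): 1 H each → 3
  2 × C: 1 H each → 2
  2 × C (aromatic): no H
  2 × O: 1 H each → 2
  2 × O: no H
  1 × N (aromatic): no H
  Total hydrogens = 7.
Molecular formula: C7H7NO4

C7H7NO4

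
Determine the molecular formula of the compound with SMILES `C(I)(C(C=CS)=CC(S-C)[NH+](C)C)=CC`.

Heavy atoms from the SMILES: 11 C, 1 I, 1 N, 2 S.
Implicit hydrogens by atom environment:
  5 × C: 1 H each → 5
  4 × C: 3 H each → 12
  2 × C: no H
  1 × I: no H
  1 × N (charge +1): 1 H
  1 × S: 1 H
  1 × S: no H
  Total hydrogens = 19.
Net charge +1.
Molecular formula: C11H19INS2+

C11H19INS2+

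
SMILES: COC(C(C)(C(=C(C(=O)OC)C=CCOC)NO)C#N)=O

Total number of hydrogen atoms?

18

Hydrogens are implicit in SMILES; fill each atom to its normal valence:
  6 × C: no H
  5 × O: no H
  4 × C: 3 H each → 12
  2 × C: 1 H each → 2
  1 × C: 2 H
  1 × N: 1 H
  1 × N: no H
  1 × O: 1 H
  Total hydrogens = 18.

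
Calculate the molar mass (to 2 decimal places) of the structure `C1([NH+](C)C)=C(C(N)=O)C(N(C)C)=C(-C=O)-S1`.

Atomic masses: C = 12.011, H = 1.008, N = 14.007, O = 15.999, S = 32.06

Molecular formula: C10H16N3O2S+.
M = 10×12.011 + 16×1.008 + 3×14.007 + 2×15.999 + 1×32.06 = 242.32 g/mol.

242.32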